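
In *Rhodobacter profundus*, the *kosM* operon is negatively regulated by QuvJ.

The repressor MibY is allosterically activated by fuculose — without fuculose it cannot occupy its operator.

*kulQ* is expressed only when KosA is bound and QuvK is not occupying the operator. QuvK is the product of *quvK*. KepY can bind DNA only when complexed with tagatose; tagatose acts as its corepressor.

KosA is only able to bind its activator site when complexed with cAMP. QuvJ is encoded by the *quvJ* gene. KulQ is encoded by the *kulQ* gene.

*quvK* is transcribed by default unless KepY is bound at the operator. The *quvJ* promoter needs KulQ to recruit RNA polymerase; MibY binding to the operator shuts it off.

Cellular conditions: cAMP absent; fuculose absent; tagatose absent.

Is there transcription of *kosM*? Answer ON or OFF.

ON

Tagatose is absent, so KepY is inactive.
With no repressor bound, *quvK* is transcribed.
So QuvK is produced and active.
cAMP is absent, so KosA is inactive.
With repressor QuvK bound, *kulQ* is not transcribed.
So KulQ is not produced.
Fuculose is absent, so MibY is inactive.
Required activator KulQ is absent, so *quvJ* is not transcribed.
So QuvJ is not produced.
With no repressor bound, *kosM* is transcribed.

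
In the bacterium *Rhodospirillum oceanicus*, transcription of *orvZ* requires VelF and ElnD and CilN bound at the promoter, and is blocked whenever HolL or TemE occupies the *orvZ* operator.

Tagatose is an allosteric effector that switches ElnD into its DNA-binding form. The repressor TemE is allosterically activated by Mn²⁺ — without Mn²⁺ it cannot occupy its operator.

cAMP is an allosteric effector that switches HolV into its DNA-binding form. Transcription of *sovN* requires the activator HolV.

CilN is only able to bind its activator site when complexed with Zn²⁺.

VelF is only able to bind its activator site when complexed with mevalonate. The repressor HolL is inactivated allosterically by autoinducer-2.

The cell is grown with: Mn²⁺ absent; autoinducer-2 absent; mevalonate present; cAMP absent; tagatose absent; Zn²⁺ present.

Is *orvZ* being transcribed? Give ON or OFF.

Autoinducer-2 is absent, so HolL is active.
Mevalonate is present, so VelF is active.
Tagatose is absent, so ElnD is inactive.
Zn²⁺ is present, so CilN is active.
Mn²⁺ is absent, so TemE is inactive.
With repressor HolL bound, *orvZ* is not transcribed.

OFF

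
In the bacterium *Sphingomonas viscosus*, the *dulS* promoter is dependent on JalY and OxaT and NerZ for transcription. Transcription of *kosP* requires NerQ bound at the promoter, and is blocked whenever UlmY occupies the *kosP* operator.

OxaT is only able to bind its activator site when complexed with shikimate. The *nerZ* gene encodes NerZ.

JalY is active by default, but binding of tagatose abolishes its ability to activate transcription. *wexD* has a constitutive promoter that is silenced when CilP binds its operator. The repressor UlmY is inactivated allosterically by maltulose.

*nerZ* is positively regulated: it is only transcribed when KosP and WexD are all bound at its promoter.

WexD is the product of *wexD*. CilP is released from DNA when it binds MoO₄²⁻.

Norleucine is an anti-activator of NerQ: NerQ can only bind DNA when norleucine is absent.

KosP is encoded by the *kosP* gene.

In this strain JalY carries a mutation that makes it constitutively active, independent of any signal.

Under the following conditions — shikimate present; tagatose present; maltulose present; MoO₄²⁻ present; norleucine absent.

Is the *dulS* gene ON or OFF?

ON

JalY is constitutively active in this strain.
Shikimate is present, so OxaT is active.
Maltulose is present, so UlmY is inactive.
Norleucine is absent, so NerQ is active.
No repressor is bound and NerQ is active, so *kosP* is transcribed.
So KosP is produced and active.
MoO₄²⁻ is present, so CilP is inactive.
With no repressor bound, *wexD* is transcribed.
So WexD is produced and active.
No repressor is bound and KosP and WexD are active, so *nerZ* is transcribed.
So NerZ is produced and active.
No repressor is bound and JalY and OxaT and NerZ are active, so *dulS* is transcribed.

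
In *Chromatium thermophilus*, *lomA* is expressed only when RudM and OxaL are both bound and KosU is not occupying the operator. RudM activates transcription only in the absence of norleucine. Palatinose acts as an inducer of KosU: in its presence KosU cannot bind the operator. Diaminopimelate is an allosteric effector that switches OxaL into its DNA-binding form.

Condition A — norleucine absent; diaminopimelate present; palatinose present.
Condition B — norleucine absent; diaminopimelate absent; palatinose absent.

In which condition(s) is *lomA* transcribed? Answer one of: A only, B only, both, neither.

Condition A:
Norleucine is absent, so RudM is active.
Diaminopimelate is present, so OxaL is active.
Palatinose is present, so KosU is inactive.
No repressor is bound and RudM and OxaL are active, so *lomA* is transcribed.
→ *lomA* is ON in A.
Condition B:
Norleucine is absent, so RudM is active.
Diaminopimelate is absent, so OxaL is inactive.
Palatinose is absent, so KosU is active.
With repressor KosU bound, *lomA* is not transcribed.
→ *lomA* is OFF in B.

A only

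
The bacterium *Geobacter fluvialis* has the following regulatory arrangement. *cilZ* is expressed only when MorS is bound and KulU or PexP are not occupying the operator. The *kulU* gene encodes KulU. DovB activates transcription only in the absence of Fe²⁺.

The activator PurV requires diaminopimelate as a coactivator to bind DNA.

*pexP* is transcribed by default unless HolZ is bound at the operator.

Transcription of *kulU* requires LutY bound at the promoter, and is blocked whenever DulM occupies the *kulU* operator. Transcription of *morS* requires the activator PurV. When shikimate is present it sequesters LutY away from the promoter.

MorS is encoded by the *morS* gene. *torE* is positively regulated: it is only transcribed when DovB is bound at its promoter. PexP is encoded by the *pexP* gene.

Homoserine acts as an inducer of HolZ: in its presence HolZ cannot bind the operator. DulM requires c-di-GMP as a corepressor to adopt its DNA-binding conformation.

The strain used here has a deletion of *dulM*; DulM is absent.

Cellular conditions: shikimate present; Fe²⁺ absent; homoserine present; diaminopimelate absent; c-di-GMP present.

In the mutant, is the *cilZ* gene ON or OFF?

Diaminopimelate is absent, so PurV is inactive.
Required activator PurV is absent, so *morS* is not transcribed.
So MorS is not produced.
Shikimate is present, so LutY is inactive.
DulM is non-functional in this strain, so it has no effect.
Required activator LutY is absent, so *kulU* is not transcribed.
So KulU is not produced.
Homoserine is present, so HolZ is inactive.
With no repressor bound, *pexP* is transcribed.
So PexP is produced and active.
With repressor PexP bound, *cilZ* is not transcribed.

OFF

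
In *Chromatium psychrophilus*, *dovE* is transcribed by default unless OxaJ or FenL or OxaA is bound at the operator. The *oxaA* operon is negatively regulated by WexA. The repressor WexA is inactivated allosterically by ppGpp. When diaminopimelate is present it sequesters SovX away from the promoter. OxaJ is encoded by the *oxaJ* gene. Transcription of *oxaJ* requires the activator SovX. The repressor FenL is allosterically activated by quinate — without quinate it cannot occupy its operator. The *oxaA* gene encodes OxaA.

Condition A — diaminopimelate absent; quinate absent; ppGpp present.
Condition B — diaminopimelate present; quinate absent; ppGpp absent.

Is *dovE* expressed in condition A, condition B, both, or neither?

Condition A:
Diaminopimelate is absent, so SovX is active.
No repressor is bound and SovX is active, so *oxaJ* is transcribed.
So OxaJ is produced and active.
Quinate is absent, so FenL is inactive.
ppGpp is present, so WexA is inactive.
With no repressor bound, *oxaA* is transcribed.
So OxaA is produced and active.
With repressor OxaJ bound, *dovE* is not transcribed.
→ *dovE* is OFF in A.
Condition B:
Diaminopimelate is present, so SovX is inactive.
Required activator SovX is absent, so *oxaJ* is not transcribed.
So OxaJ is not produced.
Quinate is absent, so FenL is inactive.
ppGpp is absent, so WexA is active.
With repressor WexA bound, *oxaA* is not transcribed.
So OxaA is not produced.
With no repressor bound, *dovE* is transcribed.
→ *dovE* is ON in B.

B only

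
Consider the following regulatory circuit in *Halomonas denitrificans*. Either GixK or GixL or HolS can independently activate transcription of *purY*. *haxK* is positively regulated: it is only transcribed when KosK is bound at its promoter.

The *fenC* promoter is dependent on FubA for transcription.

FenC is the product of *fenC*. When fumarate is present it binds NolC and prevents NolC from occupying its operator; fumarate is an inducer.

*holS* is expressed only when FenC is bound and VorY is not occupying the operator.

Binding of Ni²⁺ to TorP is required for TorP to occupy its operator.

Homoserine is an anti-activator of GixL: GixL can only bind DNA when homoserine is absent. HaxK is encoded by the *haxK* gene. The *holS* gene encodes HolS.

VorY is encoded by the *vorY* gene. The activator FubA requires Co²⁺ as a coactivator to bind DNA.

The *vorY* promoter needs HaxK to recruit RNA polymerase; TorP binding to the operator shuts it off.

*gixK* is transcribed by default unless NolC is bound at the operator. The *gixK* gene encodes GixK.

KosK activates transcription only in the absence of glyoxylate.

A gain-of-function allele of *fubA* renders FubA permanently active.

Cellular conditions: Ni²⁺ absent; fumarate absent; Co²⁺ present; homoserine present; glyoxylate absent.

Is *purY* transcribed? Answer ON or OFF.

OFF

Fumarate is absent, so NolC is active.
With repressor NolC bound, *gixK* is not transcribed.
So GixK is not produced.
Homoserine is present, so GixL is inactive.
Glyoxylate is absent, so KosK is active.
No repressor is bound and KosK is active, so *haxK* is transcribed.
So HaxK is produced and active.
Ni²⁺ is absent, so TorP is inactive.
No repressor is bound and HaxK is active, so *vorY* is transcribed.
So VorY is produced and active.
FubA is constitutively active in this strain.
No repressor is bound and FubA is active, so *fenC* is transcribed.
So FenC is produced and active.
With repressor VorY bound, *holS* is not transcribed.
So HolS is not produced.
No activator is available at the *purY* promoter, so *purY* is not transcribed.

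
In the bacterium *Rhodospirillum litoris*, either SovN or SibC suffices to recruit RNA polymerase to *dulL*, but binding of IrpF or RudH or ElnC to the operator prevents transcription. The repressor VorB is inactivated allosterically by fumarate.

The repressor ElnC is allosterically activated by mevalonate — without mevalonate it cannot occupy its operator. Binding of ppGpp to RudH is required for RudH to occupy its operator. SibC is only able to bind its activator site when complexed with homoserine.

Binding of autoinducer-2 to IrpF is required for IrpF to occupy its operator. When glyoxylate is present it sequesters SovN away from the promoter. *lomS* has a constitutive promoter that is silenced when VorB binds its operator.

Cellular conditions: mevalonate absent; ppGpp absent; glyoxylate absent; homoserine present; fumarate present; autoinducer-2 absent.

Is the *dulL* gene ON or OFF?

Autoinducer-2 is absent, so IrpF is inactive.
ppGpp is absent, so RudH is inactive.
Glyoxylate is absent, so SovN is active.
Mevalonate is absent, so ElnC is inactive.
Homoserine is present, so SibC is active.
Activator SovN is present, so *dulL* is transcribed.

ON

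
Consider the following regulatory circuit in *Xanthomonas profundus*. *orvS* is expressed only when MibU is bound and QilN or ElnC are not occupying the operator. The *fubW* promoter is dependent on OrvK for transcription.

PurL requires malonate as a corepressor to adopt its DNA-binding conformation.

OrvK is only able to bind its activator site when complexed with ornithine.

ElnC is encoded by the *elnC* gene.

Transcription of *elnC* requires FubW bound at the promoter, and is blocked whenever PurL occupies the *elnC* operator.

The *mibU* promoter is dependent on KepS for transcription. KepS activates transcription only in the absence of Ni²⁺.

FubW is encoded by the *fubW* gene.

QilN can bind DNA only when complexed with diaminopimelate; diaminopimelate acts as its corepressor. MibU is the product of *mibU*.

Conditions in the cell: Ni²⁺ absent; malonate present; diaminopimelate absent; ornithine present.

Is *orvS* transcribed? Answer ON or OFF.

ON

Diaminopimelate is absent, so QilN is inactive.
Ni²⁺ is absent, so KepS is active.
No repressor is bound and KepS is active, so *mibU* is transcribed.
So MibU is produced and active.
Ornithine is present, so OrvK is active.
No repressor is bound and OrvK is active, so *fubW* is transcribed.
So FubW is produced and active.
Malonate is present, so PurL is active.
With repressor PurL bound, *elnC* is not transcribed.
So ElnC is not produced.
No repressor is bound and MibU is active, so *orvS* is transcribed.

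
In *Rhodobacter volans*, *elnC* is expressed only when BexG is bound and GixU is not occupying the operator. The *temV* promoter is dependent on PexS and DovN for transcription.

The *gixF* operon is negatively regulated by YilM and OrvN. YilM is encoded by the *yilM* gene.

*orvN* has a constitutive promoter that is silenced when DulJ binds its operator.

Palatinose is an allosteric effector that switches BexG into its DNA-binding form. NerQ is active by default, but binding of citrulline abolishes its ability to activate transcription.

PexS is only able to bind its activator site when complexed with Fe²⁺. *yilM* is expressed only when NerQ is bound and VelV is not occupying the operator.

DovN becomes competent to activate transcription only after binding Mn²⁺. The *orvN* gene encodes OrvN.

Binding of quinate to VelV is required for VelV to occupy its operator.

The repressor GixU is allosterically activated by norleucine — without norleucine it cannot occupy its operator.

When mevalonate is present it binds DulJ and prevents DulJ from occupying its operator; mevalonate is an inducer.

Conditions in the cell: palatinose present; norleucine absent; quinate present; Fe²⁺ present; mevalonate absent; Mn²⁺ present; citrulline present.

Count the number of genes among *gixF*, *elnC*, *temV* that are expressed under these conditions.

3

Citrulline is present, so NerQ is inactive.
Quinate is present, so VelV is active.
With repressor VelV bound, *yilM* is not transcribed.
So YilM is not produced.
Mevalonate is absent, so DulJ is active.
With repressor DulJ bound, *orvN* is not transcribed.
So OrvN is not produced.
With no repressor bound, *gixF* is transcribed.
→ *gixF* is ON.
Palatinose is present, so BexG is active.
Norleucine is absent, so GixU is inactive.
No repressor is bound and BexG is active, so *elnC* is transcribed.
→ *elnC* is ON.
Fe²⁺ is present, so PexS is active.
Mn²⁺ is present, so DovN is active.
No repressor is bound and PexS and DovN are active, so *temV* is transcribed.
→ *temV* is ON.
3 of the 3 genes are transcribed.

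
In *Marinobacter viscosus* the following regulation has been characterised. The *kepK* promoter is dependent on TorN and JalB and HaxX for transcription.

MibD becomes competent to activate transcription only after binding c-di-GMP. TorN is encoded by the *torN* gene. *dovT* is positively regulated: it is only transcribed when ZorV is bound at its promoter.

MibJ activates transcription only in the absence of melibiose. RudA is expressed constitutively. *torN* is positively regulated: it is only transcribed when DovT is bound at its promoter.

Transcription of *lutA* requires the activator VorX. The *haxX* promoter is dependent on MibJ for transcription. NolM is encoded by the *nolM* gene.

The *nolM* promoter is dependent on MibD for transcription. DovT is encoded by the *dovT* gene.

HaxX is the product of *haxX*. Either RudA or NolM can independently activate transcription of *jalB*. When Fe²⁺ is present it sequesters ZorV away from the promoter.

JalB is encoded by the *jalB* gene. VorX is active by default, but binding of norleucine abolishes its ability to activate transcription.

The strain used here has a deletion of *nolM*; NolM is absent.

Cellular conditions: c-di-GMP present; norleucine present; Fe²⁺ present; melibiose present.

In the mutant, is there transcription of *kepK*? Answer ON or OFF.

OFF

Fe²⁺ is present, so ZorV is inactive.
Required activator ZorV is absent, so *dovT* is not transcribed.
So DovT is not produced.
Required activator DovT is absent, so *torN* is not transcribed.
So TorN is not produced.
RudA is produced constitutively and is active.
NolM is non-functional in this strain, so it has no effect.
Activator RudA is present, so *jalB* is transcribed.
So JalB is produced and active.
Melibiose is present, so MibJ is inactive.
Required activator MibJ is absent, so *haxX* is not transcribed.
So HaxX is not produced.
Required activator TorN is absent, so *kepK* is not transcribed.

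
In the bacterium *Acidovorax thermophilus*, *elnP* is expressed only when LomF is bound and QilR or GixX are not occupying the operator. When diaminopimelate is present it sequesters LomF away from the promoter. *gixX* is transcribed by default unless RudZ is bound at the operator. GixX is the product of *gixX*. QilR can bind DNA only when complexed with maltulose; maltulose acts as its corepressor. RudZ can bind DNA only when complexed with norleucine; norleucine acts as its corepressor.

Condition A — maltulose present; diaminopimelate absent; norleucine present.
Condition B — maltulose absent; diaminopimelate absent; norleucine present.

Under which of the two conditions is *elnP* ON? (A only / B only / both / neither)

Condition A:
Maltulose is present, so QilR is active.
Diaminopimelate is absent, so LomF is active.
Norleucine is present, so RudZ is active.
With repressor RudZ bound, *gixX* is not transcribed.
So GixX is not produced.
With repressor QilR bound, *elnP* is not transcribed.
→ *elnP* is OFF in A.
Condition B:
Maltulose is absent, so QilR is inactive.
Diaminopimelate is absent, so LomF is active.
Norleucine is present, so RudZ is active.
With repressor RudZ bound, *gixX* is not transcribed.
So GixX is not produced.
No repressor is bound and LomF is active, so *elnP* is transcribed.
→ *elnP* is ON in B.

B only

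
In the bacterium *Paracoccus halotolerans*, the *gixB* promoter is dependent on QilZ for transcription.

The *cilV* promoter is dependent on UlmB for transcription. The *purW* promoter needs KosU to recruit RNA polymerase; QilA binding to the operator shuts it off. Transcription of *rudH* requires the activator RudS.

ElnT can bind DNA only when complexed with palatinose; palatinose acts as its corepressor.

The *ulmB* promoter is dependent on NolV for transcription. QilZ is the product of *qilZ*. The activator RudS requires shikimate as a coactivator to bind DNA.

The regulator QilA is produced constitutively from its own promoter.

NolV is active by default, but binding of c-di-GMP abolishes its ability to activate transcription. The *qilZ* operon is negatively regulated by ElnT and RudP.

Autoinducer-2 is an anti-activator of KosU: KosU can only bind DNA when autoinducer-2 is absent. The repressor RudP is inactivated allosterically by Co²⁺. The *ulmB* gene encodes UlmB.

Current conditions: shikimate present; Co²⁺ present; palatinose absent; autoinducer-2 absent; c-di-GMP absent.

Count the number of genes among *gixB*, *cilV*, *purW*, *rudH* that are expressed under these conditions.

3

Palatinose is absent, so ElnT is inactive.
Co²⁺ is present, so RudP is inactive.
With no repressor bound, *qilZ* is transcribed.
So QilZ is produced and active.
No repressor is bound and QilZ is active, so *gixB* is transcribed.
→ *gixB* is ON.
c-di-GMP is absent, so NolV is active.
No repressor is bound and NolV is active, so *ulmB* is transcribed.
So UlmB is produced and active.
No repressor is bound and UlmB is active, so *cilV* is transcribed.
→ *cilV* is ON.
Autoinducer-2 is absent, so KosU is active.
QilA is produced constitutively and is active.
With repressor QilA bound, *purW* is not transcribed.
→ *purW* is OFF.
Shikimate is present, so RudS is active.
No repressor is bound and RudS is active, so *rudH* is transcribed.
→ *rudH* is ON.
3 of the 4 genes are transcribed.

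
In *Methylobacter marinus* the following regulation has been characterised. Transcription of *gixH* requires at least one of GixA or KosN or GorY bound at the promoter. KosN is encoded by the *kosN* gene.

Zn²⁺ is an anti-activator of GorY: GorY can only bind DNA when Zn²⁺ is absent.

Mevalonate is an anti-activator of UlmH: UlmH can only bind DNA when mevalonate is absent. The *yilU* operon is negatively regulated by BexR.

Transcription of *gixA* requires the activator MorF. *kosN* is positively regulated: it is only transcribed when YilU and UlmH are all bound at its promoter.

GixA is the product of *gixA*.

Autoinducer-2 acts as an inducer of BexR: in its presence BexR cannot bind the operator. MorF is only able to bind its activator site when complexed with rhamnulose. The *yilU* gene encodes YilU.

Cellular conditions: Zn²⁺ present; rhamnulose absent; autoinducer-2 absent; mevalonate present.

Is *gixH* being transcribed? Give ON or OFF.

OFF

Rhamnulose is absent, so MorF is inactive.
Required activator MorF is absent, so *gixA* is not transcribed.
So GixA is not produced.
Autoinducer-2 is absent, so BexR is active.
With repressor BexR bound, *yilU* is not transcribed.
So YilU is not produced.
Mevalonate is present, so UlmH is inactive.
Required activator YilU is absent, so *kosN* is not transcribed.
So KosN is not produced.
Zn²⁺ is present, so GorY is inactive.
No activator is available at the *gixH* promoter, so *gixH* is not transcribed.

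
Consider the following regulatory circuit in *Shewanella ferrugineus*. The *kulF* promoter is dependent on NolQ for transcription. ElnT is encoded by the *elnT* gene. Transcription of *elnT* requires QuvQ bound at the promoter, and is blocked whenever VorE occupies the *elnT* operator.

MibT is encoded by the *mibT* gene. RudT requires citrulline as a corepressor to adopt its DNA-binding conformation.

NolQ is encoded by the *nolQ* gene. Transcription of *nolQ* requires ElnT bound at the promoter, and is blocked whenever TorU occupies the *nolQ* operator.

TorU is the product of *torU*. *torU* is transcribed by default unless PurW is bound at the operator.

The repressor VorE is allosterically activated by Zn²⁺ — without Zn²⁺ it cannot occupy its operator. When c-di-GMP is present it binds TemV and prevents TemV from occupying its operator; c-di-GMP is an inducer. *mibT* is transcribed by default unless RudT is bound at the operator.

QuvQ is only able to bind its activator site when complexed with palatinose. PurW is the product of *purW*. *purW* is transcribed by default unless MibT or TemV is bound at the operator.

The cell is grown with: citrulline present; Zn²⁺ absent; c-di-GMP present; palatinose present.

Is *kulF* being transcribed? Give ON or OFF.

ON

Citrulline is present, so RudT is active.
With repressor RudT bound, *mibT* is not transcribed.
So MibT is not produced.
c-di-GMP is present, so TemV is inactive.
With no repressor bound, *purW* is transcribed.
So PurW is produced and active.
With repressor PurW bound, *torU* is not transcribed.
So TorU is not produced.
Zn²⁺ is absent, so VorE is inactive.
Palatinose is present, so QuvQ is active.
No repressor is bound and QuvQ is active, so *elnT* is transcribed.
So ElnT is produced and active.
No repressor is bound and ElnT is active, so *nolQ* is transcribed.
So NolQ is produced and active.
No repressor is bound and NolQ is active, so *kulF* is transcribed.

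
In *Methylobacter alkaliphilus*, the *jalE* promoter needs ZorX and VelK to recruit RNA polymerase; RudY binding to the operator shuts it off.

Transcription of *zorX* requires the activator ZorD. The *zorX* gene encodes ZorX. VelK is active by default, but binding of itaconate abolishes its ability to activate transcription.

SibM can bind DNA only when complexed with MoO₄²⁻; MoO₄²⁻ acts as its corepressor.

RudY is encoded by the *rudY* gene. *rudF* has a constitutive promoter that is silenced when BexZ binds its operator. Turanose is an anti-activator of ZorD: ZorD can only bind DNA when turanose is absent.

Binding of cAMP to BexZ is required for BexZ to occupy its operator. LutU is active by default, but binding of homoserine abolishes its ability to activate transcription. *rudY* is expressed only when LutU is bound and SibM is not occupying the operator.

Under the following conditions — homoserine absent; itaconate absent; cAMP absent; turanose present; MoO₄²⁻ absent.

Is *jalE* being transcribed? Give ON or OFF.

Homoserine is absent, so LutU is active.
MoO₄²⁻ is absent, so SibM is inactive.
No repressor is bound and LutU is active, so *rudY* is transcribed.
So RudY is produced and active.
Turanose is present, so ZorD is inactive.
Required activator ZorD is absent, so *zorX* is not transcribed.
So ZorX is not produced.
Itaconate is absent, so VelK is active.
With repressor RudY bound, *jalE* is not transcribed.

OFF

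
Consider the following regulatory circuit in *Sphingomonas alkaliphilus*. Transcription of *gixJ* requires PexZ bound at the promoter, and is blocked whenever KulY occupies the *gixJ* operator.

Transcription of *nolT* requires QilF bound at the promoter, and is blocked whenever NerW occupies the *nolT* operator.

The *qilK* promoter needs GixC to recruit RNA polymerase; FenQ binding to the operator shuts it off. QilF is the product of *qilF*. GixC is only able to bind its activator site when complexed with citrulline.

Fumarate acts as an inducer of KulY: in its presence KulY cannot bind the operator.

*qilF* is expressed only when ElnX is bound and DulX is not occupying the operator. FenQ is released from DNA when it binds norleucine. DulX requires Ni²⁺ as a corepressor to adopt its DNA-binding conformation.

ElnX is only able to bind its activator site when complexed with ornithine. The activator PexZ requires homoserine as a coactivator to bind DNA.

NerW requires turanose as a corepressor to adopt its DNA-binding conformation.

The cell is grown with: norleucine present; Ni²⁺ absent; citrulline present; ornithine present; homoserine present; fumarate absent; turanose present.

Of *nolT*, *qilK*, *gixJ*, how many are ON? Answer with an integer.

Ornithine is present, so ElnX is active.
Ni²⁺ is absent, so DulX is inactive.
No repressor is bound and ElnX is active, so *qilF* is transcribed.
So QilF is produced and active.
Turanose is present, so NerW is active.
With repressor NerW bound, *nolT* is not transcribed.
→ *nolT* is OFF.
Norleucine is present, so FenQ is inactive.
Citrulline is present, so GixC is active.
No repressor is bound and GixC is active, so *qilK* is transcribed.
→ *qilK* is ON.
Fumarate is absent, so KulY is active.
Homoserine is present, so PexZ is active.
With repressor KulY bound, *gixJ* is not transcribed.
→ *gixJ* is OFF.
1 of the 3 genes is transcribed.

1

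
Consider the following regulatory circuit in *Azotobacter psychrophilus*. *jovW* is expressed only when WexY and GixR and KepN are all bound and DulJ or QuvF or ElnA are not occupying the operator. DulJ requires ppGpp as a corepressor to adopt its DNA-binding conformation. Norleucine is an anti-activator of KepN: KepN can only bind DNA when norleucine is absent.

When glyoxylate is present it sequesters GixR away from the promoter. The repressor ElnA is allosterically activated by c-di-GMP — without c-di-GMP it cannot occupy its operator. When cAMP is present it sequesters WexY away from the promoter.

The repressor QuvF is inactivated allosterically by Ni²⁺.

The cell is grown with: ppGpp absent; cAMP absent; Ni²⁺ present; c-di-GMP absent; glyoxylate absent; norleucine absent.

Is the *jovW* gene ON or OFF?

ON

ppGpp is absent, so DulJ is inactive.
cAMP is absent, so WexY is active.
Ni²⁺ is present, so QuvF is inactive.
Glyoxylate is absent, so GixR is active.
Norleucine is absent, so KepN is active.
c-di-GMP is absent, so ElnA is inactive.
No repressor is bound and WexY and GixR and KepN are active, so *jovW* is transcribed.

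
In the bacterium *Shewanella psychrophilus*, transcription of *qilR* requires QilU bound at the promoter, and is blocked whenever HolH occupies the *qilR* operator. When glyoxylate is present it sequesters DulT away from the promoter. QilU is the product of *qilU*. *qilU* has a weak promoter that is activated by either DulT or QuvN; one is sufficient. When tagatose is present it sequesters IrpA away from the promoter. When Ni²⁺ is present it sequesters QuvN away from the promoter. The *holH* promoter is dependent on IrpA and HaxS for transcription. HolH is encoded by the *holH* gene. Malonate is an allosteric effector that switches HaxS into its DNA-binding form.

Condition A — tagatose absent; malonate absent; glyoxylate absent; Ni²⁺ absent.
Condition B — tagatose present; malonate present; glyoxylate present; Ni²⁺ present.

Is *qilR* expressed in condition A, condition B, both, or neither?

Condition A:
Tagatose is absent, so IrpA is active.
Malonate is absent, so HaxS is inactive.
Required activator HaxS is absent, so *holH* is not transcribed.
So HolH is not produced.
Glyoxylate is absent, so DulT is active.
Ni²⁺ is absent, so QuvN is active.
Activator DulT is present, so *qilU* is transcribed.
So QilU is produced and active.
No repressor is bound and QilU is active, so *qilR* is transcribed.
→ *qilR* is ON in A.
Condition B:
Tagatose is present, so IrpA is inactive.
Malonate is present, so HaxS is active.
Required activator IrpA is absent, so *holH* is not transcribed.
So HolH is not produced.
Glyoxylate is present, so DulT is inactive.
Ni²⁺ is present, so QuvN is inactive.
No activator is available at the *qilU* promoter, so *qilU* is not transcribed.
So QilU is not produced.
Required activator QilU is absent, so *qilR* is not transcribed.
→ *qilR* is OFF in B.

A only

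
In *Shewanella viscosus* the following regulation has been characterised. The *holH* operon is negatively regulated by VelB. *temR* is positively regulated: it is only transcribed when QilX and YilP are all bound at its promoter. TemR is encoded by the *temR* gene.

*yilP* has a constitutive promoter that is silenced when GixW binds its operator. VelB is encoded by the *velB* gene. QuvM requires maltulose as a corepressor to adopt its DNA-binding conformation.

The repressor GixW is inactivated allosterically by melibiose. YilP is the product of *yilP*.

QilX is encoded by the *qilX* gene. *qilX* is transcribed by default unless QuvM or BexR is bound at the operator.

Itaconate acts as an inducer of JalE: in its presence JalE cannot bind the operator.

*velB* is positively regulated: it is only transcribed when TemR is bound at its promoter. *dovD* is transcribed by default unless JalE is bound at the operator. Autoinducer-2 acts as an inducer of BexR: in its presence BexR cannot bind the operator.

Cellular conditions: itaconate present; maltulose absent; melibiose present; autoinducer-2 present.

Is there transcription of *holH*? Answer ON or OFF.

Maltulose is absent, so QuvM is inactive.
Autoinducer-2 is present, so BexR is inactive.
With no repressor bound, *qilX* is transcribed.
So QilX is produced and active.
Melibiose is present, so GixW is inactive.
With no repressor bound, *yilP* is transcribed.
So YilP is produced and active.
No repressor is bound and QilX and YilP are active, so *temR* is transcribed.
So TemR is produced and active.
No repressor is bound and TemR is active, so *velB* is transcribed.
So VelB is produced and active.
With repressor VelB bound, *holH* is not transcribed.

OFF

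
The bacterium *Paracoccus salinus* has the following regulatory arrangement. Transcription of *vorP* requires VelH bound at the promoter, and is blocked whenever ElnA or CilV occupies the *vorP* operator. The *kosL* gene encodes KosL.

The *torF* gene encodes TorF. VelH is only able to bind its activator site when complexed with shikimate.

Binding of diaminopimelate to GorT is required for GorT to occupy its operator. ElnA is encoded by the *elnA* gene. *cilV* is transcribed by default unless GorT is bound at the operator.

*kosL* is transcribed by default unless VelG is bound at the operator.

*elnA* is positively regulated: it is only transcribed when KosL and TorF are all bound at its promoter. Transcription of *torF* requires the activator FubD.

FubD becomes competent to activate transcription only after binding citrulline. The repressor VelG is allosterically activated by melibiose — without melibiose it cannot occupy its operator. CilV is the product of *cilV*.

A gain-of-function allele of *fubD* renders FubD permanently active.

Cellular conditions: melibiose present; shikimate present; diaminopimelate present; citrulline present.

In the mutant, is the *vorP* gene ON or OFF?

Shikimate is present, so VelH is active.
Melibiose is present, so VelG is active.
With repressor VelG bound, *kosL* is not transcribed.
So KosL is not produced.
FubD is constitutively active in this strain.
No repressor is bound and FubD is active, so *torF* is transcribed.
So TorF is produced and active.
Required activator KosL is absent, so *elnA* is not transcribed.
So ElnA is not produced.
Diaminopimelate is present, so GorT is active.
With repressor GorT bound, *cilV* is not transcribed.
So CilV is not produced.
No repressor is bound and VelH is active, so *vorP* is transcribed.

ON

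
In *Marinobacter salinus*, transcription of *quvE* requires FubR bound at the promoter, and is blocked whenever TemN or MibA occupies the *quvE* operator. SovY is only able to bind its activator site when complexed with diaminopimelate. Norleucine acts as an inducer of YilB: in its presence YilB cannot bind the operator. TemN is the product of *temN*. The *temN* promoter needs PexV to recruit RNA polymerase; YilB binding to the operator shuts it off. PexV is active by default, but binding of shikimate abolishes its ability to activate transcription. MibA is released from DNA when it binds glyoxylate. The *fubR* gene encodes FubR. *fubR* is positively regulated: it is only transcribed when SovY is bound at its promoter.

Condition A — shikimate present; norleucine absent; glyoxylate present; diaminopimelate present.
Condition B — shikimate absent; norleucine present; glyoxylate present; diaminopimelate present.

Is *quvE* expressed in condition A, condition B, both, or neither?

A only

Condition A:
Shikimate is present, so PexV is inactive.
Norleucine is absent, so YilB is active.
With repressor YilB bound, *temN* is not transcribed.
So TemN is not produced.
Glyoxylate is present, so MibA is inactive.
Diaminopimelate is present, so SovY is active.
No repressor is bound and SovY is active, so *fubR* is transcribed.
So FubR is produced and active.
No repressor is bound and FubR is active, so *quvE* is transcribed.
→ *quvE* is ON in A.
Condition B:
Shikimate is absent, so PexV is active.
Norleucine is present, so YilB is inactive.
No repressor is bound and PexV is active, so *temN* is transcribed.
So TemN is produced and active.
Glyoxylate is present, so MibA is inactive.
Diaminopimelate is present, so SovY is active.
No repressor is bound and SovY is active, so *fubR* is transcribed.
So FubR is produced and active.
With repressor TemN bound, *quvE* is not transcribed.
→ *quvE* is OFF in B.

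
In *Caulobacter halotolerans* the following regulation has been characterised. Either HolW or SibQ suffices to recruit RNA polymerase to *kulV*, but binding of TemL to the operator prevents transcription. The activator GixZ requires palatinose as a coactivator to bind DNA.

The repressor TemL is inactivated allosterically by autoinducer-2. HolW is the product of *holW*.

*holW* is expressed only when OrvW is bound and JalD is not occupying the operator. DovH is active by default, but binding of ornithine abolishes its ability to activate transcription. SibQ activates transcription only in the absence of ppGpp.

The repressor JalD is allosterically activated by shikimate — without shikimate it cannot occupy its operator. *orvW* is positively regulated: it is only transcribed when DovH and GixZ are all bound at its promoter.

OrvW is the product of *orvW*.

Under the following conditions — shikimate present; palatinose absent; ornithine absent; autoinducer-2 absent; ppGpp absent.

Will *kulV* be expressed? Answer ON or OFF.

Shikimate is present, so JalD is active.
Ornithine is absent, so DovH is active.
Palatinose is absent, so GixZ is inactive.
Required activator GixZ is absent, so *orvW* is not transcribed.
So OrvW is not produced.
With repressor JalD bound, *holW* is not transcribed.
So HolW is not produced.
Autoinducer-2 is absent, so TemL is active.
ppGpp is absent, so SibQ is active.
With repressor TemL bound, *kulV* is not transcribed.

OFF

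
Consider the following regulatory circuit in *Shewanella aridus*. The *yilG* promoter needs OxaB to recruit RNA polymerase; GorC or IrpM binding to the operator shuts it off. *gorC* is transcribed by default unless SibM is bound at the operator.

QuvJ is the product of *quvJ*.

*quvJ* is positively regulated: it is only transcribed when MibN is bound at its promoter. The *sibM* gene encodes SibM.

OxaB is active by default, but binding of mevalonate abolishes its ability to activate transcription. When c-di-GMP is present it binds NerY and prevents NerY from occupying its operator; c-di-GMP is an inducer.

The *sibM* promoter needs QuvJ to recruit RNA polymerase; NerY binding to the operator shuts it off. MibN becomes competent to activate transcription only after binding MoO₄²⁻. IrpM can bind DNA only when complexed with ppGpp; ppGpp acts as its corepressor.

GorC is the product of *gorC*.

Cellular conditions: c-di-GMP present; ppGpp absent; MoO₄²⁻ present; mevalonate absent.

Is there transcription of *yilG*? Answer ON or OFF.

MoO₄²⁻ is present, so MibN is active.
No repressor is bound and MibN is active, so *quvJ* is transcribed.
So QuvJ is produced and active.
c-di-GMP is present, so NerY is inactive.
No repressor is bound and QuvJ is active, so *sibM* is transcribed.
So SibM is produced and active.
With repressor SibM bound, *gorC* is not transcribed.
So GorC is not produced.
Mevalonate is absent, so OxaB is active.
ppGpp is absent, so IrpM is inactive.
No repressor is bound and OxaB is active, so *yilG* is transcribed.

ON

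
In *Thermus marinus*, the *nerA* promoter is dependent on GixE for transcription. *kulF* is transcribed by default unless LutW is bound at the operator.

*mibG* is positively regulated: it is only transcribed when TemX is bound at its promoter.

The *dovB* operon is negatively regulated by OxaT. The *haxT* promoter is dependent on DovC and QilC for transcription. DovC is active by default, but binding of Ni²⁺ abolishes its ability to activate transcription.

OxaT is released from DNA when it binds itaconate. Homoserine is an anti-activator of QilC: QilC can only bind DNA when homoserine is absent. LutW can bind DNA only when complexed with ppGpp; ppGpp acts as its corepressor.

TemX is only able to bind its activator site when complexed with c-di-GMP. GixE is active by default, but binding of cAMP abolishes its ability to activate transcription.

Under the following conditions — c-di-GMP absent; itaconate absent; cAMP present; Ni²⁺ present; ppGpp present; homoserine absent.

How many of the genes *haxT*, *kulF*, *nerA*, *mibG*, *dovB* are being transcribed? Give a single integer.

Ni²⁺ is present, so DovC is inactive.
Homoserine is absent, so QilC is active.
Required activator DovC is absent, so *haxT* is not transcribed.
→ *haxT* is OFF.
ppGpp is present, so LutW is active.
With repressor LutW bound, *kulF* is not transcribed.
→ *kulF* is OFF.
cAMP is present, so GixE is inactive.
Required activator GixE is absent, so *nerA* is not transcribed.
→ *nerA* is OFF.
c-di-GMP is absent, so TemX is inactive.
Required activator TemX is absent, so *mibG* is not transcribed.
→ *mibG* is OFF.
Itaconate is absent, so OxaT is active.
With repressor OxaT bound, *dovB* is not transcribed.
→ *dovB* is OFF.
0 of the 5 genes are transcribed.

0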